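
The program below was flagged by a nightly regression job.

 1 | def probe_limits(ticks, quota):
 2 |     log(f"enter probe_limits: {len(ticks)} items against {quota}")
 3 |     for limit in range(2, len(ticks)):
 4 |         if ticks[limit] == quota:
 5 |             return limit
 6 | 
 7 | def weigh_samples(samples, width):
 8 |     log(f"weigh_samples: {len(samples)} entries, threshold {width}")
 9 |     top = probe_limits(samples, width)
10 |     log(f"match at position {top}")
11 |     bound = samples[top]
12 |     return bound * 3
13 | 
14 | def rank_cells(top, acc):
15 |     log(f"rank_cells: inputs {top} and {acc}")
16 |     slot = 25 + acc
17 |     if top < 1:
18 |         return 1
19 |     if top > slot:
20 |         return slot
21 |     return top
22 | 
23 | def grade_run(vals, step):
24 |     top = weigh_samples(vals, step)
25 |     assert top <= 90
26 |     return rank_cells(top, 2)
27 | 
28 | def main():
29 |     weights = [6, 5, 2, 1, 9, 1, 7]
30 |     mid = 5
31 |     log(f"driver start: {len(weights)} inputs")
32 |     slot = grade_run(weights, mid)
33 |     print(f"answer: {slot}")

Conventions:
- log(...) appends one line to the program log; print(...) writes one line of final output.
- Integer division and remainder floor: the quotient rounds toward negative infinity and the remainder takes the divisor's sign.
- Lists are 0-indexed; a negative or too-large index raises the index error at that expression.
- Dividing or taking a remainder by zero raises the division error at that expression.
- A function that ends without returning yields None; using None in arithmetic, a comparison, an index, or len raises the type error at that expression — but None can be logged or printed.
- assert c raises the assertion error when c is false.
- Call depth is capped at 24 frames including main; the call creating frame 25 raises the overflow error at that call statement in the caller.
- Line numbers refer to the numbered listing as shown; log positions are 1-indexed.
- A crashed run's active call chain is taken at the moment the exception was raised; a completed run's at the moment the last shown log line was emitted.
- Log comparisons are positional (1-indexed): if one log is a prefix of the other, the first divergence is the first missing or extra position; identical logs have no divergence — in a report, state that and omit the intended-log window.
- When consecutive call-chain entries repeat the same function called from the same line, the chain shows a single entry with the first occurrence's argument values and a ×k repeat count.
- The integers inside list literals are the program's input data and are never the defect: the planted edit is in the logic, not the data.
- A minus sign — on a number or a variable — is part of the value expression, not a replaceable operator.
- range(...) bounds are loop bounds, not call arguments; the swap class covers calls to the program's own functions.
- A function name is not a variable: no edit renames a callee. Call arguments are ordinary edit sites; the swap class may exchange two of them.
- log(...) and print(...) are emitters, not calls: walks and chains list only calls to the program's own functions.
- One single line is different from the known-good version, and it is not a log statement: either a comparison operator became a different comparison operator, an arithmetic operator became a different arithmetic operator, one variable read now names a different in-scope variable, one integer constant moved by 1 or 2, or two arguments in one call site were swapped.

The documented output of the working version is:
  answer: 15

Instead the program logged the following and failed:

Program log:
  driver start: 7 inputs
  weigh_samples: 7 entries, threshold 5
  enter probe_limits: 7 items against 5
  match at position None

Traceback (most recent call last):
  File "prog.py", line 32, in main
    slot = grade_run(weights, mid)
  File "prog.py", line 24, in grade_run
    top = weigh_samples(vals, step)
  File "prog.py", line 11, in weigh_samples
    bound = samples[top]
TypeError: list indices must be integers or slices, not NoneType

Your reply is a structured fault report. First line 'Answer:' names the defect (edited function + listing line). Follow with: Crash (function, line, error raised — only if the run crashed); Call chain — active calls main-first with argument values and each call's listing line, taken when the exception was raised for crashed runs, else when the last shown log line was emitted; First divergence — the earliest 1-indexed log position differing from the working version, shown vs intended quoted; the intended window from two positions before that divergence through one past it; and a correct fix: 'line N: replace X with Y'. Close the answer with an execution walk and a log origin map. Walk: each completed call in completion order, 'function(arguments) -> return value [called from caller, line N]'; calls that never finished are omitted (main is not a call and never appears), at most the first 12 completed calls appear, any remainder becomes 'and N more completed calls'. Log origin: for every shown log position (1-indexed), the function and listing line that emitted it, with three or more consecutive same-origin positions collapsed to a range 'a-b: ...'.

Answer: the defect is in probe_limits at line 3.
The tell: Everything matches until log position 4, which reads 'match at position None' in place of 'match at position 1'.
Crash: weigh_samples, line 11, TypeError.
Call chain: main -> grade_run([6, 5, 2, 1, 9, 1, 7], 5) (called at line 32) -> weigh_samples([6, 5, 2, 1, 9, 1, 7], 5) (called at line 24).
First divergence: position 4 — the shown line 'match at position None' should read 'match at position 1'.
Intended log window:
  2: weigh_samples: 7 entries, threshold 5
  3: enter probe_limits: 7 items against 5
  4: match at position 1
  5: rank_cells: inputs 15 and 2
Execution walk:
  probe_limits([6, 5, 2, 1, 9, 1, 7], 5) -> None  [called from weigh_samples, line 9]
Log origin:
  1 — main, line 31
  2 — weigh_samples, line 8
  3 — probe_limits, line 2
  4 — weigh_samples, line 10
A correct fix: line 3: replace `2` with `0`.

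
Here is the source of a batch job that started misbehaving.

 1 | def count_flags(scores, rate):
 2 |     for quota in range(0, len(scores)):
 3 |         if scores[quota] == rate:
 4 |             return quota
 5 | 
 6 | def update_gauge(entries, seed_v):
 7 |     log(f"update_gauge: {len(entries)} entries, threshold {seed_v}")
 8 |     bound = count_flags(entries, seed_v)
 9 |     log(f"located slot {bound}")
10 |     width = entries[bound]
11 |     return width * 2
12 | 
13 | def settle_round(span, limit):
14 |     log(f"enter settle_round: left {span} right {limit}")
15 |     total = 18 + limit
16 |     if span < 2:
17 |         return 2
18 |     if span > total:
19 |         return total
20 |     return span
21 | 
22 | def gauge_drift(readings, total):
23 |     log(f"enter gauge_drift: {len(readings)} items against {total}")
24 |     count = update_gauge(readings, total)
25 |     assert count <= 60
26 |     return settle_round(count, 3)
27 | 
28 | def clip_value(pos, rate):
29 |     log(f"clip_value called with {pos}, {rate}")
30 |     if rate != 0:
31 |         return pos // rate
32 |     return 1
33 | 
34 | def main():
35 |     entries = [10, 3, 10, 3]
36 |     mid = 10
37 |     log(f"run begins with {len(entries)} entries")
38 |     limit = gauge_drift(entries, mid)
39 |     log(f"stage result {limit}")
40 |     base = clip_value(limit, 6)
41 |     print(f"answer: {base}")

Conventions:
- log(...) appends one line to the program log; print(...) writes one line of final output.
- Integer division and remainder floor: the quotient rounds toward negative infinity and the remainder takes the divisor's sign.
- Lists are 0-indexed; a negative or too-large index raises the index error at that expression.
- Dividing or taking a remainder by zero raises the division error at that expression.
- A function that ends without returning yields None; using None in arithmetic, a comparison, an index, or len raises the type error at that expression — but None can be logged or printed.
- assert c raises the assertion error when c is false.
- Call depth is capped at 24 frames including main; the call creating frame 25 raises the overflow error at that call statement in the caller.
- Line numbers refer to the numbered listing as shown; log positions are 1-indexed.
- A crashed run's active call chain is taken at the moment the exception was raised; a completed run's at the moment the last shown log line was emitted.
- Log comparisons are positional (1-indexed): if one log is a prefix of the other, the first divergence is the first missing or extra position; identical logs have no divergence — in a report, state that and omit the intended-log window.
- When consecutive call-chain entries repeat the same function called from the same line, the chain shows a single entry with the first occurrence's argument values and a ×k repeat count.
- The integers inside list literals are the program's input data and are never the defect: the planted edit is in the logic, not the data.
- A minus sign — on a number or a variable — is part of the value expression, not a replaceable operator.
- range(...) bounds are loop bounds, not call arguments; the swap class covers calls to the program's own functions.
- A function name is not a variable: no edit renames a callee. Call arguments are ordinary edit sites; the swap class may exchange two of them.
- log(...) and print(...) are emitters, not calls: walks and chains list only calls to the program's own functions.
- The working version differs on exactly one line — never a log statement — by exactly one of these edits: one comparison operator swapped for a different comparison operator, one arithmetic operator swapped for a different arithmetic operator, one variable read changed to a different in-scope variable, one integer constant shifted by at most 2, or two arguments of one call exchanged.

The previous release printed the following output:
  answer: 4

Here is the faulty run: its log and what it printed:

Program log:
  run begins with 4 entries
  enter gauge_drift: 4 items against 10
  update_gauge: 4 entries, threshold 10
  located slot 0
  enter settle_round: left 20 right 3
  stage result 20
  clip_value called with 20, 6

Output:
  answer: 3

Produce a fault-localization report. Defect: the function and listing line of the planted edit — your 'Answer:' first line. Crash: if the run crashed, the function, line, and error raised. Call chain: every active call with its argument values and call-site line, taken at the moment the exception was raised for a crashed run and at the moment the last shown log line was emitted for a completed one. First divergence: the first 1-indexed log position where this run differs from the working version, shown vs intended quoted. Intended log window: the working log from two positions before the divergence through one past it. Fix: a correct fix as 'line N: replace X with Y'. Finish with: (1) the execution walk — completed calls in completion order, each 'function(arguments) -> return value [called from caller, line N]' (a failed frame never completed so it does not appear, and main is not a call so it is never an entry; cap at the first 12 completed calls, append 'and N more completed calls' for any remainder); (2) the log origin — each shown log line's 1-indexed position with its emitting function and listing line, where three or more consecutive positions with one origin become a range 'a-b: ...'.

Answer: the defect is in main at line 40.
Core observation: Everything matches until log position 7, which reads 'clip_value called with 20, 6' in place of 'clip_value called with 20, 5'.
Call chain: main -> clip_value(20, 6) (called at line 40).
First divergence: position 7 — the shown line 'clip_value called with 20, 6' should read 'clip_value called with 20, 5'.
Intended log window:
  5: enter settle_round: left 20 right 3
  6: stage result 20
  7: clip_value called with 20, 5
Execution walk:
  count_flags([10, 3, 10, 3], 10) -> 0  [called from update_gauge, line 8]
  update_gauge([10, 3, 10, 3], 10) -> 20  [called from gauge_drift, line 24]
  settle_round(20, 3) -> 20  [called from gauge_drift, line 26]
  gauge_drift([10, 3, 10, 3], 10) -> 20  [called from main, line 38]
  clip_value(20, 6) -> 3  [called from main, line 40]
Log origin:
  1 — main, line 37
  2 — gauge_drift, line 23
  3 — update_gauge, line 7
  4 — update_gauge, line 9
  5 — settle_round, line 14
  6 — main, line 39
  7 — clip_value, line 29
A correct fix: line 40: replace `6` with `5`.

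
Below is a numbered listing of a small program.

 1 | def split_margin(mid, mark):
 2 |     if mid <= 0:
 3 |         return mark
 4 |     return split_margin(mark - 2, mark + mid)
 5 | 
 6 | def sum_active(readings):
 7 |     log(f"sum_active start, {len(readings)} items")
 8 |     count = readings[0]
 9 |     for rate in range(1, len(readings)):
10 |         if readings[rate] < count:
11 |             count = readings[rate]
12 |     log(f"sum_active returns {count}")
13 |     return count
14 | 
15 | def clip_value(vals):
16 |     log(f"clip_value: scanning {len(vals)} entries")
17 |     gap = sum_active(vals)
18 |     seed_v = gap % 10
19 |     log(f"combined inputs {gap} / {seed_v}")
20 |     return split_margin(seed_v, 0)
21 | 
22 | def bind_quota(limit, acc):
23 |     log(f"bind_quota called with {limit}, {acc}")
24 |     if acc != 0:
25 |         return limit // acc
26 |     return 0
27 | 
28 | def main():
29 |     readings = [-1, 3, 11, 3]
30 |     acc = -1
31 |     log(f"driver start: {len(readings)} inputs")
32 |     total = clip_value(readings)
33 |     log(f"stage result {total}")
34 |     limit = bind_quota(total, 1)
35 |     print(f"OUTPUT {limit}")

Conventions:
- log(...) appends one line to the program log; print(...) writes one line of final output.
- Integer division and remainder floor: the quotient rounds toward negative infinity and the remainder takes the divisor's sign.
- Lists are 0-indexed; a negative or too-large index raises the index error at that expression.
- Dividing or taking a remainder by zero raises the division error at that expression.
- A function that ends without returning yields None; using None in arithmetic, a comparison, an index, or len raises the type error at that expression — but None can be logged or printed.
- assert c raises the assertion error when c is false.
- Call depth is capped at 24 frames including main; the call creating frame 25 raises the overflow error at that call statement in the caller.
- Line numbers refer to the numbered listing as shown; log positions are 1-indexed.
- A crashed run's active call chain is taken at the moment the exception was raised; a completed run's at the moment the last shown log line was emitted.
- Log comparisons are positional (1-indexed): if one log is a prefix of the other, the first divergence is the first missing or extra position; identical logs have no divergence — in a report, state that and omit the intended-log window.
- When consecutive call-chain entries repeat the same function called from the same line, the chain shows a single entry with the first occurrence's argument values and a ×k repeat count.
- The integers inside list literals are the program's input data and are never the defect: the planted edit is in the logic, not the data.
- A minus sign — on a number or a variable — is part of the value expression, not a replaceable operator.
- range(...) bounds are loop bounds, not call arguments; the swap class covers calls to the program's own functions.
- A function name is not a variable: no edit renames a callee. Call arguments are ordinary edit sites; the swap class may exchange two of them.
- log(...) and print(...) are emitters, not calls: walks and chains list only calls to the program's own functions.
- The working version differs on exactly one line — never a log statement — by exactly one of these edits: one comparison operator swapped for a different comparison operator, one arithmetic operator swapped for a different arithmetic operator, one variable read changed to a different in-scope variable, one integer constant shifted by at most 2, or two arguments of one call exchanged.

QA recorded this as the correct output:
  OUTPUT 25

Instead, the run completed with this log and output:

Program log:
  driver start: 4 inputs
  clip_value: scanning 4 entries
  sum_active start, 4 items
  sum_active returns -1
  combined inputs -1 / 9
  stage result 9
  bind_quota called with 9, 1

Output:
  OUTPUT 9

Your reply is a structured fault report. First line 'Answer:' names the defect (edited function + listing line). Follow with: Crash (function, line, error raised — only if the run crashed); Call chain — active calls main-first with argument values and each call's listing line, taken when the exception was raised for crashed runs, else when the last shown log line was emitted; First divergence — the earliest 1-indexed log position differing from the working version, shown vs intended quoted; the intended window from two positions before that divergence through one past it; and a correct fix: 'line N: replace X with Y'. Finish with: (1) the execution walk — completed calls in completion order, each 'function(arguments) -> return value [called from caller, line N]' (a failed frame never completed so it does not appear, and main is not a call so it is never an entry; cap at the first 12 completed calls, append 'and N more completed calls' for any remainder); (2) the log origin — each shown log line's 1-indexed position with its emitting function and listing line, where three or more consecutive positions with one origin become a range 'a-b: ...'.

Answer: the defect is in split_margin at line 4.
Key fact: Everything matches until log position 6, which reads 'stage result 9' in place of 'stage result 25'.
Call chain: main -> bind_quota(9, 1) (called at line 34).
First divergence: position 6; shown 'stage result 9' vs intended 'stage result 25'.
Intended log window:
  4: sum_active returns -1
  5: combined inputs -1 / 9
  6: stage result 25
  7: bind_quota called with 25, 1
Execution walk:
  sum_active([-1, 3, 11, 3]) -> -1  [called from clip_value, line 17]
  split_margin(-2, 9) -> 9  [called from split_margin, line 4]
  split_margin(9, 0) -> 9  [called from clip_value, line 20]
  clip_value([-1, 3, 11, 3]) -> 9  [called from main, line 32]
  bind_quota(9, 1) -> 9  [called from main, line 34]
Log origin:
  1 — main, line 31
  2 — clip_value, line 16
  3 — sum_active, line 7
  4 — sum_active, line 12
  5 — clip_value, line 19
  6 — main, line 33
  7 — bind_quota, line 23
A correct fix: line 4: replace `mark - 2` with `mid - 2`.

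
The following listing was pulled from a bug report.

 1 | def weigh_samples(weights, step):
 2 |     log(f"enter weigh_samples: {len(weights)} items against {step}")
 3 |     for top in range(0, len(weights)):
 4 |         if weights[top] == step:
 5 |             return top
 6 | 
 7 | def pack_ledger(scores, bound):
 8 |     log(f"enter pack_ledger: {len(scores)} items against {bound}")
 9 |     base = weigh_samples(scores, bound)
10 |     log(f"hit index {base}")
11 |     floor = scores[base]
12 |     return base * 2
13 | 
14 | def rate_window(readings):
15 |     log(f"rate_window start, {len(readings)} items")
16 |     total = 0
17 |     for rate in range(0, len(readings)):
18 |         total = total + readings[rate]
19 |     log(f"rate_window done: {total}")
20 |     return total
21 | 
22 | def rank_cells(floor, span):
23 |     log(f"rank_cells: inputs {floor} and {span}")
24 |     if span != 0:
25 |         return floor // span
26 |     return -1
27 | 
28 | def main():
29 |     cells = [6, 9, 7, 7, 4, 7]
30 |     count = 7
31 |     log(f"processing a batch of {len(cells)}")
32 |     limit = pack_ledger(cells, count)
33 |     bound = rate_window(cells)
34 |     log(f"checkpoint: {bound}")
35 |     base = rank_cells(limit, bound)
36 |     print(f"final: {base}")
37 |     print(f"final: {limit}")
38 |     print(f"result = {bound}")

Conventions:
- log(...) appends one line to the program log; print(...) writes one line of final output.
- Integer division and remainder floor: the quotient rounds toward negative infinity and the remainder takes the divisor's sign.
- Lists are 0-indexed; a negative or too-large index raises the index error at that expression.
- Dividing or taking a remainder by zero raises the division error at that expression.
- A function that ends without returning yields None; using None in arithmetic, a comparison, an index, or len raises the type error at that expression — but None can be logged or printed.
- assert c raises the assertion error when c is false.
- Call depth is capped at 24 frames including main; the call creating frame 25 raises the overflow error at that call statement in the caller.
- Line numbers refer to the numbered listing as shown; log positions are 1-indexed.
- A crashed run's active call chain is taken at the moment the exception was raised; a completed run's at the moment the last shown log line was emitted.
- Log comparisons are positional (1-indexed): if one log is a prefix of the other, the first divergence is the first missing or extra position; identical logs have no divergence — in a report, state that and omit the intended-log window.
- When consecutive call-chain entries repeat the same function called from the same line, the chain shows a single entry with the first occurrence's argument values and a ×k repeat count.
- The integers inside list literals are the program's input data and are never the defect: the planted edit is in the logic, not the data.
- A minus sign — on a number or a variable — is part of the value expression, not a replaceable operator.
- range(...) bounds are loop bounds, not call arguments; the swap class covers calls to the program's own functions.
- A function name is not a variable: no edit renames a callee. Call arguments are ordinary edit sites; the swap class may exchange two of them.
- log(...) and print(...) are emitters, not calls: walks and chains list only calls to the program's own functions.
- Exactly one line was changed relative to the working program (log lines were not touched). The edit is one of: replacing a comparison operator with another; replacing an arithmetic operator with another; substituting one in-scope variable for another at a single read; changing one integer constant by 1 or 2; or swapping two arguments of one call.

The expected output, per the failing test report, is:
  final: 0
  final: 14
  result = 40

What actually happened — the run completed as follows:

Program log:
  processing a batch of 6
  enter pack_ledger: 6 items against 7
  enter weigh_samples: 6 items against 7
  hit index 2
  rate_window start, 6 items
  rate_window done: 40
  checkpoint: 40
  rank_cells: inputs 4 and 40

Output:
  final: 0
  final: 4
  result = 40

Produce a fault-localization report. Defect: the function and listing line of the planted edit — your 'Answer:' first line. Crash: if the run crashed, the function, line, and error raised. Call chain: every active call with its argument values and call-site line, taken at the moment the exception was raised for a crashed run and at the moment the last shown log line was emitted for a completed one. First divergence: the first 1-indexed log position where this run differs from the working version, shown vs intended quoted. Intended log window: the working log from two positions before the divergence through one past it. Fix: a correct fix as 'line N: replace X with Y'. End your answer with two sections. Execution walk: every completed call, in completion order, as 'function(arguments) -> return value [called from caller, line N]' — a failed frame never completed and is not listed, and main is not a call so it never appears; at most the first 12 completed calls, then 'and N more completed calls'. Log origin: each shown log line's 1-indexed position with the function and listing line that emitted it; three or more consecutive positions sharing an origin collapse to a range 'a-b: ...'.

Answer: the defect is in pack_ledger at line 12.
The tell: Position 8 is the first bad log line: 'rank_cells: inputs 4 and 40' should read 'rank_cells: inputs 14 and 40'.
Call chain: main -> rank_cells(4, 40) (called at line 35).
First divergence: at position 8 the run shows 'rank_cells: inputs 4 and 40' where the working version logs 'rank_cells: inputs 14 and 40'.
Intended log window:
  6: rate_window done: 40
  7: checkpoint: 40
  8: rank_cells: inputs 14 and 40
Execution walk:
  weigh_samples([6, 9, 7, 7, 4, 7], 7) -> 2  [called from pack_ledger, line 9]
  pack_ledger([6, 9, 7, 7, 4, 7], 7) -> 4  [called from main, line 32]
  rate_window([6, 9, 7, 7, 4, 7]) -> 40  [called from main, line 33]
  rank_cells(4, 40) -> 0  [called from main, line 35]
Origin of each log line:
  1: from main, line 31
  2: from pack_ledger, line 8
  3: from weigh_samples, line 2
  4: from pack_ledger, line 10
  5: from rate_window, line 15
  6: from rate_window, line 19
  7: from main, line 34
  8: from rank_cells, line 23
A correct fix: line 12: replace `base` with `floor`.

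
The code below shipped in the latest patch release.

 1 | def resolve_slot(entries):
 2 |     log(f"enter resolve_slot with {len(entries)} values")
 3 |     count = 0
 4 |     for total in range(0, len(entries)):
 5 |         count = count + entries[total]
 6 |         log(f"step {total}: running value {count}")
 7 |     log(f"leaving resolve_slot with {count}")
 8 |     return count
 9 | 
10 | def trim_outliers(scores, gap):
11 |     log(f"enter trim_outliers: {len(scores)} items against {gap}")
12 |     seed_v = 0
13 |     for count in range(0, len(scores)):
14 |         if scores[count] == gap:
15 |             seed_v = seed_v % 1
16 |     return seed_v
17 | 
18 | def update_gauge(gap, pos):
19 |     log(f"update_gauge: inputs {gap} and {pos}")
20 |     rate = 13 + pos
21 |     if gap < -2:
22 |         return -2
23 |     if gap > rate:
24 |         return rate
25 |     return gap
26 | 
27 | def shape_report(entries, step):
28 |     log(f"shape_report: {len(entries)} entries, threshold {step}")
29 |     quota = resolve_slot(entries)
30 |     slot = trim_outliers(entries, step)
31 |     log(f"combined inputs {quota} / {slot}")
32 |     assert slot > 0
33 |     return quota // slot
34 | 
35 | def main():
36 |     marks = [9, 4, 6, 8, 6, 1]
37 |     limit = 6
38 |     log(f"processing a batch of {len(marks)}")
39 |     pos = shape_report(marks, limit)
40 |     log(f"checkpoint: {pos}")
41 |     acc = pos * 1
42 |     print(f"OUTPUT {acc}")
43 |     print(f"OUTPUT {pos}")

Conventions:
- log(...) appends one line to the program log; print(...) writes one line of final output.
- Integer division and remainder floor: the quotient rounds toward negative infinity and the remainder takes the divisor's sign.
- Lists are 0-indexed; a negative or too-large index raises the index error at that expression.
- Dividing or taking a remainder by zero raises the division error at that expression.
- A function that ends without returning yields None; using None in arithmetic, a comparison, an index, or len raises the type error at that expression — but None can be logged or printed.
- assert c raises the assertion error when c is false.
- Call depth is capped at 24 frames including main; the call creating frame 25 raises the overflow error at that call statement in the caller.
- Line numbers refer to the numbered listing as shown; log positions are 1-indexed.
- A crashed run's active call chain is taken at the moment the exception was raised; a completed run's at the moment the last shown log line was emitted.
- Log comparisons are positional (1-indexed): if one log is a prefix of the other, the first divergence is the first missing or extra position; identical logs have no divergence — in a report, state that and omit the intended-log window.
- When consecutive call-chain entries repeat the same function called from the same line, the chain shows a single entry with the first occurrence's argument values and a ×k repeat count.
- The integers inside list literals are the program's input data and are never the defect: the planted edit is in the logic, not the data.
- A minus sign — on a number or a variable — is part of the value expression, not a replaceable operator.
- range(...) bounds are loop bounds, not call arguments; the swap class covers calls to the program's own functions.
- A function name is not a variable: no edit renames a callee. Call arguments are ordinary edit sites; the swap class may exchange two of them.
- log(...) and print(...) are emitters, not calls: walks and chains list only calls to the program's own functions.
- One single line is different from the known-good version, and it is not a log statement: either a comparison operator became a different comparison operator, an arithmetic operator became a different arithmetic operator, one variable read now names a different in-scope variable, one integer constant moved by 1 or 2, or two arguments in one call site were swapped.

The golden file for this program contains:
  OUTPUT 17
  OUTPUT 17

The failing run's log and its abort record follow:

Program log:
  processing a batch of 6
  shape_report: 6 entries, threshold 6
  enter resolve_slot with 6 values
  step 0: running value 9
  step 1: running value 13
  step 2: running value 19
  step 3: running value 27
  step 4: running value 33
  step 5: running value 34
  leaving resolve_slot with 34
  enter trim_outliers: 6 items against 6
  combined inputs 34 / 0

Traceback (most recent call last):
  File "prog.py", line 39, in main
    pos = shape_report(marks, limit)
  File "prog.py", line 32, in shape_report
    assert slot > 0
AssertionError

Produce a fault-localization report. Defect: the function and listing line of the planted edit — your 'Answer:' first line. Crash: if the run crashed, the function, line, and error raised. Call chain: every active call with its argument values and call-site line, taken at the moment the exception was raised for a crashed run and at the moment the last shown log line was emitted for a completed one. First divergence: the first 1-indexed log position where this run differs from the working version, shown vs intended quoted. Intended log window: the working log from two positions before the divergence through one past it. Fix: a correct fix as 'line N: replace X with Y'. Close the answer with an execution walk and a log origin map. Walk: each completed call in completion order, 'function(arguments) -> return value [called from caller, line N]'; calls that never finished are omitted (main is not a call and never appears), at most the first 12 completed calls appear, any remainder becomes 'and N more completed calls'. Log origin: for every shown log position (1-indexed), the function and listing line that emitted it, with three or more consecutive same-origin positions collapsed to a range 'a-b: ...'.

Answer: the defect is in trim_outliers at line 15.
Core observation: Log line 12 is where behavior first shows: 'combined inputs 34 / 0' appears instead of 'combined inputs 34 / 2'.
Crash: shape_report, line 32, AssertionError.
Call chain: main -> shape_report([9, 4, 6, 8, 6, 1], 6) (called at line 39).
First divergence: at position 12 the run shows 'combined inputs 34 / 0' where the working version logs 'combined inputs 34 / 2'.
Intended log window:
  10: leaving resolve_slot with 34
  11: enter trim_outliers: 6 items against 6
  12: combined inputs 34 / 2
  13: checkpoint: 17
Execution walk:
  resolve_slot([9, 4, 6, 8, 6, 1]) -> 34  [called from shape_report, line 29]
  trim_outliers([9, 4, 6, 8, 6, 1], 6) -> 0  [called from shape_report, line 30]
Log origin:
  1 — main, line 38
  2 — shape_report, line 28
  3 — resolve_slot, line 2
  4-9 — resolve_slot, line 6
  10 — resolve_slot, line 7
  11 — trim_outliers, line 11
  12 — shape_report, line 31
A correct fix: line 15: replace `%` with `+`.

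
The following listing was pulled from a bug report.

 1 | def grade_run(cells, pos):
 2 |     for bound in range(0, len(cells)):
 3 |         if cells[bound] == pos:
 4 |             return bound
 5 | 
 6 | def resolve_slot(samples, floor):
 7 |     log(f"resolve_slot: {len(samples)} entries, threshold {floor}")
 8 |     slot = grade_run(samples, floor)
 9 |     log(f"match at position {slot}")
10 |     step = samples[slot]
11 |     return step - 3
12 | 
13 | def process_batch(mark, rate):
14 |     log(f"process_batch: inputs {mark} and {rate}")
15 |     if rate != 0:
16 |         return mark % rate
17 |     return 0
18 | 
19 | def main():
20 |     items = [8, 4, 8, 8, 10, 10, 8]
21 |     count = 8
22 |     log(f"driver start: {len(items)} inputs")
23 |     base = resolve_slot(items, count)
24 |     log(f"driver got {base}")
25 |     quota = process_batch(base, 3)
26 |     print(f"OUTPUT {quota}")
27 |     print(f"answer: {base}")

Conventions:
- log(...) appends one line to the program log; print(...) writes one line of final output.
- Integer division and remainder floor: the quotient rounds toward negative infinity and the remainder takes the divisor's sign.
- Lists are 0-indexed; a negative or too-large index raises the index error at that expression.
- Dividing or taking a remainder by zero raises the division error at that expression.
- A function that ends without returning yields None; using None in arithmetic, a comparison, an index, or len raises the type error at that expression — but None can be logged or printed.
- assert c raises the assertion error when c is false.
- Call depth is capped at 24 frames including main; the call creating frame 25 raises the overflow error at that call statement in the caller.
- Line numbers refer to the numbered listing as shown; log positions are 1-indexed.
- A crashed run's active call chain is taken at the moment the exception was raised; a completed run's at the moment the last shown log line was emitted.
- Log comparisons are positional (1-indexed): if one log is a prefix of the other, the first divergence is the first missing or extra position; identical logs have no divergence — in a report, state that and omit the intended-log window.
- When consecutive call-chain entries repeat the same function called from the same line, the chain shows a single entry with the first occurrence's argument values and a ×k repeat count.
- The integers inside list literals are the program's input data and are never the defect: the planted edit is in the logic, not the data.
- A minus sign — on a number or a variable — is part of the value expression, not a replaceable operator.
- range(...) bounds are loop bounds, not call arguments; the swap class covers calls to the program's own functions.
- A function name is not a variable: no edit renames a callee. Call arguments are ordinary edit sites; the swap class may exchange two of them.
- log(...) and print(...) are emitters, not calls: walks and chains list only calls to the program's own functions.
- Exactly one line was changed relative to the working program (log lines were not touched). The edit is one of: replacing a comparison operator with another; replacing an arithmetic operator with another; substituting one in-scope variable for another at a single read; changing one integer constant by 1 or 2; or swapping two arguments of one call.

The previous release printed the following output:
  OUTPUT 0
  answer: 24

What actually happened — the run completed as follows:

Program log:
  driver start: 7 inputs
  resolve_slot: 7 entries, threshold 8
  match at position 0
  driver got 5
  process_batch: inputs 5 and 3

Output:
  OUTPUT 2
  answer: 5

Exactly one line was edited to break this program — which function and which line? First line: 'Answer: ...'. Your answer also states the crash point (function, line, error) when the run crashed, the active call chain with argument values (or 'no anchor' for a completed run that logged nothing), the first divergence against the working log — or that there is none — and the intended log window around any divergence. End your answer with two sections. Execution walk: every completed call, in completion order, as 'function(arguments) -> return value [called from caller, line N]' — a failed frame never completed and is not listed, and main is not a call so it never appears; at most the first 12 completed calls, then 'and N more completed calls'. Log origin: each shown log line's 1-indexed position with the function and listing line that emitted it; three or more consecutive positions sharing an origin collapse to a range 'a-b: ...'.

Answer: the defect is in resolve_slot at line 11.
The tell: Log line 4 is where behavior first shows: 'driver got 5' appears instead of 'driver got 24'.
Call chain: main -> process_batch(5, 3) (called at line 25).
First divergence: at position 4 the run shows 'driver got 5' where the working version logs 'driver got 24'.
Intended log window:
  2: resolve_slot: 7 entries, threshold 8
  3: match at position 0
  4: driver got 24
  5: process_batch: inputs 24 and 3
Execution walk:
  grade_run([8, 4, 8, 8, 10, 10, 8], 8) -> 0  [called from resolve_slot, line 8]
  resolve_slot([8, 4, 8, 8, 10, 10, 8], 8) -> 5  [called from main, line 23]
  process_batch(5, 3) -> 2  [called from main, line 25]
Log origin:
  1: from main, line 22
  2: from resolve_slot, line 7
  3: from resolve_slot, line 9
  4: from main, line 24
  5: from process_batch, line 14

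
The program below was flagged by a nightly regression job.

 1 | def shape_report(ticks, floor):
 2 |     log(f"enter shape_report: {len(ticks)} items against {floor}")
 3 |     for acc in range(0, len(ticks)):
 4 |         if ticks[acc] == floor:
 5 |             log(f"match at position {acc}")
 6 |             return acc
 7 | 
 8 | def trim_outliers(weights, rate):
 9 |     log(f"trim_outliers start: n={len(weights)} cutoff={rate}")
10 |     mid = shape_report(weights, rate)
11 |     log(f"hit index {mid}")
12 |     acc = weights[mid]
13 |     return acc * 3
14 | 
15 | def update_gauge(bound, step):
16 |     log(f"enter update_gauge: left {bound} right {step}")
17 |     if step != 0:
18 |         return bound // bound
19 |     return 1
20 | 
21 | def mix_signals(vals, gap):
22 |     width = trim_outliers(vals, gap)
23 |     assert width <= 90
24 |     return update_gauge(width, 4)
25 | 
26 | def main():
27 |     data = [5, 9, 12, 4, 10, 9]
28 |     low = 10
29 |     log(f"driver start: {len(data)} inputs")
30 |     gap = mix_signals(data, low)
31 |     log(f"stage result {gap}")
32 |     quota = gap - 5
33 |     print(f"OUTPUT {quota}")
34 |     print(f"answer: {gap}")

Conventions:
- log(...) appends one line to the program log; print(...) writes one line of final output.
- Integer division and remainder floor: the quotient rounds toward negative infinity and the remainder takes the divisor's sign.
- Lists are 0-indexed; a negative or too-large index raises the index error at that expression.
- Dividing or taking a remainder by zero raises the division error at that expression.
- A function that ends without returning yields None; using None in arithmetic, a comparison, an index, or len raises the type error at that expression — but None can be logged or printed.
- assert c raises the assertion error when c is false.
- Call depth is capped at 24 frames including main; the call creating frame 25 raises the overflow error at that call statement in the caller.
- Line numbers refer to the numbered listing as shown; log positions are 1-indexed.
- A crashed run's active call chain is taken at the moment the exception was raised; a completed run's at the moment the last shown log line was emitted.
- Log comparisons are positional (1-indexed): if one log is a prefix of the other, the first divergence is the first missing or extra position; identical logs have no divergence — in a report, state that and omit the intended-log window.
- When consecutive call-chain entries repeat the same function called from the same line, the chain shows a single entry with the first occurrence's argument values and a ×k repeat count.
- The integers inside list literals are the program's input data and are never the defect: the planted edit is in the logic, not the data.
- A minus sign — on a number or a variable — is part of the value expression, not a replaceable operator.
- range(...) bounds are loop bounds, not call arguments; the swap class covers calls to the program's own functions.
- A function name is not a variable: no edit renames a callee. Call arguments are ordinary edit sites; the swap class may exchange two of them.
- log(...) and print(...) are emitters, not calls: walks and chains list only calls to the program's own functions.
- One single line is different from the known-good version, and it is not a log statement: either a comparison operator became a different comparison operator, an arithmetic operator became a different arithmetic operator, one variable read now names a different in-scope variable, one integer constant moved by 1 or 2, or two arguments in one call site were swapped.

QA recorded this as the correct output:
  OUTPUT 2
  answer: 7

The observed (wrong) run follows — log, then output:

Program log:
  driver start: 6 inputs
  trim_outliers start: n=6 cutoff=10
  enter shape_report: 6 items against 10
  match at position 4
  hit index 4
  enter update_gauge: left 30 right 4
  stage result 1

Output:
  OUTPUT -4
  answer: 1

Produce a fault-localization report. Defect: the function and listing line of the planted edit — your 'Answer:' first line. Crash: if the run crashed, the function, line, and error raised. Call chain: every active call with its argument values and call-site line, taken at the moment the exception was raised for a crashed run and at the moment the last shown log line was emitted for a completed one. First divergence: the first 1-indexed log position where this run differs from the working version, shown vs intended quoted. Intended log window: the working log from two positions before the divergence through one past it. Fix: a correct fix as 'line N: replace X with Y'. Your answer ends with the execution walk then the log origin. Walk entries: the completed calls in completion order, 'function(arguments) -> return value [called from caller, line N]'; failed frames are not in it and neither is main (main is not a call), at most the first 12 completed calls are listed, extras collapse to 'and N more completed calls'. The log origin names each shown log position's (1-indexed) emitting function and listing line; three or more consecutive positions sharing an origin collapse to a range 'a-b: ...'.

Answer: the defect is in update_gauge at line 18.
Key fact: Position 7 is the first bad log line: 'stage result 1' should read 'stage result 7'.
Call chain: main.
First divergence: position 7; shown 'stage result 1' vs intended 'stage result 7'.
Intended log window:
  5: hit index 4
  6: enter update_gauge: left 30 right 4
  7: stage result 7
Execution walk:
  shape_report([5, 9, 12, 4, 10, 9], 10) -> 4  [called from trim_outliers, line 10]
  trim_outliers([5, 9, 12, 4, 10, 9], 10) -> 30  [called from mix_signals, line 22]
  update_gauge(30, 4) -> 1  [called from mix_signals, line 24]
  mix_signals([5, 9, 12, 4, 10, 9], 10) -> 1  [called from main, line 30]
Log origin:
  1: emitted by main (line 29)
  2: emitted by trim_outliers (line 9)
  3: emitted by shape_report (line 2)
  4: emitted by shape_report (line 5)
  5: emitted by trim_outliers (line 11)
  6: emitted by update_gauge (line 16)
  7: emitted by main (line 31)
A correct fix: line 18: replace `bound // bound` with `bound // step`.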